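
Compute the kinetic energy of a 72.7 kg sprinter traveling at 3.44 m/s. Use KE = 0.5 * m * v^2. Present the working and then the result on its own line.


Velocity squared = 11.8336
KE = 0.5 * 72.7 * 11.8336 = 430.15 J

430.15 J


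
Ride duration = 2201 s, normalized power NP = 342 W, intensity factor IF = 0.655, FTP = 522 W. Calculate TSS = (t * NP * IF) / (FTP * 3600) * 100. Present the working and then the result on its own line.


Numerator = 2201 * 342 * 0.655 = 493046.01
Denominator = 522 * 3600 = 1879200
TSS = 493046.01 / 1879200 * 100
= 26.24

26.24 TSS


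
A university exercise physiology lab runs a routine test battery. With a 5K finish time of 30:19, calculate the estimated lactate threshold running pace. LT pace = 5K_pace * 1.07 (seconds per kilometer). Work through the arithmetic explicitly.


Race duration = 1819 s for 5 km
Average pace = 1819 / 5 = 363.8 s/km
LT pace = 363.8 * 1.07
= 389.27 s/km

389.27 s/km


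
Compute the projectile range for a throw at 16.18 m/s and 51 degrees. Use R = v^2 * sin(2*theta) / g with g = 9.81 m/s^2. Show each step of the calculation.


Two times the angle = 102 degrees
sin(102) = 0.978148
R = 261.7924 * 0.978148 / 9.81 = 26.103 m

26.103 m


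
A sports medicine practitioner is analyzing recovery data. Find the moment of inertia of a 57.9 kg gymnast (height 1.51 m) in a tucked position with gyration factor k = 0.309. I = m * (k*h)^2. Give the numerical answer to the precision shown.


Radius of gyration = 0.309 * 1.51 = 0.46659 m
I = 57.9 * 0.46659^2
= 57.9 * 0.217706
= 12.605 kg*m^2

12.605 kg*m^2


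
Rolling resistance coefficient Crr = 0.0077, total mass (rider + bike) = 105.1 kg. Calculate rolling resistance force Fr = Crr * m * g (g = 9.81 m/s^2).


Fr = Crr * m * g
= 0.0077 * 105.1 * 9.81
= 7.939 N

7.939 N


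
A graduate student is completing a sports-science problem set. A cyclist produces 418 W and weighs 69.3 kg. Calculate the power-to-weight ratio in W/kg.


P/W = power / mass
= 418 / 69.3
= 6.032 W/kg

6.032 W/kg


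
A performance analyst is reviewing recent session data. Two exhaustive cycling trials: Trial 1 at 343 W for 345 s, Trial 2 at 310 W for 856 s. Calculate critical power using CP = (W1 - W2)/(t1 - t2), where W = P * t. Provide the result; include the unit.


W1 = 343 * 345 = 118335 J
W2 = 310 * 856 = 265360 J
CP = (118335 - 265360) / (345 - 856)
= -147025 / -511
= 287.72 W

287.72 W


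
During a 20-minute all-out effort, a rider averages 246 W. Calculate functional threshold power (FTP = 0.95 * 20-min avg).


FTP = 0.95 * 246
= 233.7 W

233.7 W


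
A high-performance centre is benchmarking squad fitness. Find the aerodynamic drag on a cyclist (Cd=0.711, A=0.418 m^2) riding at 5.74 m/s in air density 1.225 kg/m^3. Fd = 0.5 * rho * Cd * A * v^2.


Fd = 0.5 * 1.225 * 0.711 * 0.418 * 5.74^2
= 0.5 * 1.225 * 0.711 * 0.418 * 32.9476
= 5.998 N

5.998 N


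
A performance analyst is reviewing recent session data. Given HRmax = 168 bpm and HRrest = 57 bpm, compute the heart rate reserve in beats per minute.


Heart rate reserve = maximum HR minus resting HR
HRR = 168 - 57 = 111 bpm

111 bpm


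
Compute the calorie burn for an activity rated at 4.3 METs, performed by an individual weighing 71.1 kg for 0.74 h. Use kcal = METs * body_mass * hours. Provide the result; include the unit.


Product of METs and mass = 4.3 * 71.1 = 305.73
Total kcal = 305.73 * 0.74 = 226.24 kcal

226.24 kcal


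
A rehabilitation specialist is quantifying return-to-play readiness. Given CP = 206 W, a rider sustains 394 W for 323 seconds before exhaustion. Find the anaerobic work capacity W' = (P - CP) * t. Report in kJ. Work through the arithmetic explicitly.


Excess power = 394 - 206 = 188 W
Work above CP = 188 * 323 = 60724 J
W' = 60.724 kJ

60.724 kJ


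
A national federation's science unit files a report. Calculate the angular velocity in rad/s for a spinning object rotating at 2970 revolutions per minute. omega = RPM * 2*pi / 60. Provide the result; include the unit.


omega = RPM * 2*pi / 60
= 2970 * 6.28318531 / 60
= 311.018 rad/s

311.018 rad/s


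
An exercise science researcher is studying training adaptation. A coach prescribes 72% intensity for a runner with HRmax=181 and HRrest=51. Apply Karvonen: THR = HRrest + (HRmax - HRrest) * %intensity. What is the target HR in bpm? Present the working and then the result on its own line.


Heart rate reserve = 181 - 51 = 130
Intensity fraction = 72 / 100 = 0.72
THR = 51 + 130 * 0.72 = 144.6 bpm

144.6 bpm


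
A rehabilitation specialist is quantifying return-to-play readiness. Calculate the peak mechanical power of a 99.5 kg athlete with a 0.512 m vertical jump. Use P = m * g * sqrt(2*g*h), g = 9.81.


First, sqrt(2gh) = sqrt(2 * 9.81 * 0.512)
= sqrt(10.04544) = 3.169454 m/s
Power = 99.5 * 9.81 * 3.169454 = 3093.69 W

3093.69 W


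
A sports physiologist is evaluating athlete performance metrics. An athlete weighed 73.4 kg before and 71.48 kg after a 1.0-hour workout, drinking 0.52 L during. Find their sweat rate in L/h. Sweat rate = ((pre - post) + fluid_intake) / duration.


Body mass change = 1.92 kg
Total sweat loss = 1.92 + 0.52 = 2.44 L
Rate = 2.44 / 1.0 = 2.44 L/h

2.44 L/h


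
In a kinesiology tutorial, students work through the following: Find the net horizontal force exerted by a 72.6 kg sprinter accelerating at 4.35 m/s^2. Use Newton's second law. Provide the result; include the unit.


Newton's second law: F = m * a
F = 72.6 * 4.35 = 315.81 N

315.81 N


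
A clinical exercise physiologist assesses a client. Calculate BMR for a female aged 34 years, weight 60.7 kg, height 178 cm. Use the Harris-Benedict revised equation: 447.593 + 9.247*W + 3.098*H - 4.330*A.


Substituting values:
W term = 9.247 * 60.7 = 561.2929
H term = 3.098 * 178 = 551.444
A term = 4.330 * 34 = 147.22
BMR = 1413.11 kcal/day

1413.11 kcal/day


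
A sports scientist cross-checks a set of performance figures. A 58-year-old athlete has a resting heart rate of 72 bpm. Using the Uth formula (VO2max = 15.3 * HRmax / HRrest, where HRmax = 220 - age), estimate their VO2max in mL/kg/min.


HRmax = 220 - 58 = 162 bpm
Ratio = HRmax / HRrest = 162 / 72 = 2.25
VO2max = 15.3 * 2.25 = 34.43 mL/kg/min

34.43 mL/kg/min


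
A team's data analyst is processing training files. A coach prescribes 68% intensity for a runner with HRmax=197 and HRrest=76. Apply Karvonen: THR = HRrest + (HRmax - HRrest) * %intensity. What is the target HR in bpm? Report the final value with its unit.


Heart rate reserve = 197 - 76 = 121
Intensity fraction = 68 / 100 = 0.68
THR = 76 + 121 * 0.68 = 158.28 bpm

158.28 bpm


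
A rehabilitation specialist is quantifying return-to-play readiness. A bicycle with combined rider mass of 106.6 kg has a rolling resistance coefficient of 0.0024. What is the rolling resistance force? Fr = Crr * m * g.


Fr = 0.0024 * 106.6 * 9.81
= 0.25584 * 9.81
= 2.51 N

2.51 N


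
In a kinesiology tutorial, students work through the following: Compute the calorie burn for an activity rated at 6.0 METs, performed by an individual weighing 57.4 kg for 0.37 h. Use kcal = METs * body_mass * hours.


Product of METs and mass = 6.0 * 57.4 = 344.4
Total kcal = 344.4 * 0.37 = 127.43 kcal

127.43 kcal


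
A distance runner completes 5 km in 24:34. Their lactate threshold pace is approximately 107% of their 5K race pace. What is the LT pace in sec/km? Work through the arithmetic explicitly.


Convert to seconds: 24 min 34 s = 1474 s
Pace per km = 1474 / 5 = 294.8 s/km
LT pace = 294.8 * 1.07 = 315.44 s/km

315.44 s/km


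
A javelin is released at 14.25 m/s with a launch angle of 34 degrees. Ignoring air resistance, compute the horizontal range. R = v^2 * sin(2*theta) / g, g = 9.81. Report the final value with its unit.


Launch speed squared = 203.0625
sin(2 * 34 deg) = 0.927184
Range = 203.0625 * 0.927184 / 9.81
= 19.192 m

19.192 m


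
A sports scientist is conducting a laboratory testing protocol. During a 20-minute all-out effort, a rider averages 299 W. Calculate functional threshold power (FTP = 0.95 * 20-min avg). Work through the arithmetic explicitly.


FTP = 0.95 * 299
= 284.05 W

284.05 W


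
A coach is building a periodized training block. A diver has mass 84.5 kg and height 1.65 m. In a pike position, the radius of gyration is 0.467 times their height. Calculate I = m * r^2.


r = 0.467 * 1.65 = 0.77055 m
I = m * r^2 = 84.5 * 0.593747 = 50.172 kg*m^2

50.172 kg*m^2


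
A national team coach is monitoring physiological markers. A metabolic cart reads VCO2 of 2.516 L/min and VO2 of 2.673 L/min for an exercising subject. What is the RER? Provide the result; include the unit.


RER = VCO2 / VO2 = 2.516 / 2.673 = 0.9413

0.9413


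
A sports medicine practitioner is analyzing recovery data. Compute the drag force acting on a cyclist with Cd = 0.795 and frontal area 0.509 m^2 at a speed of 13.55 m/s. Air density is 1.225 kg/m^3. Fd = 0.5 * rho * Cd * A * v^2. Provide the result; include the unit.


Step 1: v^2 = 183.6025
Step 2: Fd = 0.5 * 1.225 * 0.795 * 0.509 * 183.6025
= 45.506 N

45.506 N


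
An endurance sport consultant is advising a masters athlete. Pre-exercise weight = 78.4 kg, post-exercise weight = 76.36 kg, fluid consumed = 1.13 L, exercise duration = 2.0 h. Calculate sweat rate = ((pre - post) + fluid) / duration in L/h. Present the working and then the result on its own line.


Weight loss = 78.4 - 76.36 = 2.04 kg (approx L)
Total sweat = 2.04 + 1.13 = 3.17 L
Sweat rate = 3.17 / 2.0 = 1.585 L/h

1.585 L/h


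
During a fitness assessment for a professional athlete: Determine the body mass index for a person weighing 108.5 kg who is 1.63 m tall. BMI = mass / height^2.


BMI = mass / height^2
= 108.5 / 1.63^2
= 108.5 / 2.6569
= 40.84 kg/m^2

40.84 kg/m^2


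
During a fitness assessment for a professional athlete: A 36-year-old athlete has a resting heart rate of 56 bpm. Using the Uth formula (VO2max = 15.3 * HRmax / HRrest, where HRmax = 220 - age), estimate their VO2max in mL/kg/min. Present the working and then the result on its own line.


HRmax = 220 - 36 = 184 bpm
Ratio = HRmax / HRrest = 184 / 56 = 3.2857
VO2max = 15.3 * 3.2857 = 50.27 mL/kg/min

50.27 mL/kg/min


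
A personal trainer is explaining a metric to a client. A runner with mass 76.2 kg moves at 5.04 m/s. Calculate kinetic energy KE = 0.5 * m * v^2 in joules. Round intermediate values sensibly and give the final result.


v^2 = 5.04^2 = 25.4016
KE = 0.5 * 76.2 * 25.4016
= 967.8 J

967.8 J


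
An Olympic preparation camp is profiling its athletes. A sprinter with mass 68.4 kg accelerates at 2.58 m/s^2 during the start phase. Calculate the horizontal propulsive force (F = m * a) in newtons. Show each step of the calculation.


F = m * a
= 68.4 * 2.58
= 176.47 N

176.47 N


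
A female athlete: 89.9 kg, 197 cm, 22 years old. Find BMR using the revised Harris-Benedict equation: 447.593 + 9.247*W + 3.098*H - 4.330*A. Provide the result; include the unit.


Intercept = 447.593
Weight contribution = 9.247 * 89.9 = 831.3053
Height contribution = 3.098 * 197 = 610.306
Age contribution = 4.33 * 22 = 95.26
BMR = 447.593 + 831.3053 + 610.306 - 95.26
= 1793.94 kcal/day

1793.94 kcal/day


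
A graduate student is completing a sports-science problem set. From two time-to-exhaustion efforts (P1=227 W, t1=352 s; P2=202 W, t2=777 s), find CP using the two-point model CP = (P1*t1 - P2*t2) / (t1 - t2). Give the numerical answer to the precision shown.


Work in trial 1 = 79904 J
Work in trial 2 = 156954 J
Delta work = -77050 J
Delta time = -425 s
CP = -77050 / -425 = 181.29 W

181.29 W


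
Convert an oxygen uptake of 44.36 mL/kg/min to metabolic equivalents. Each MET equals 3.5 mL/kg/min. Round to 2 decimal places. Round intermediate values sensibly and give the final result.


One MET = 3.5 mL/kg/min
Number of METs = 44.36 / 3.5
= 12.67 METs

12.67 METs


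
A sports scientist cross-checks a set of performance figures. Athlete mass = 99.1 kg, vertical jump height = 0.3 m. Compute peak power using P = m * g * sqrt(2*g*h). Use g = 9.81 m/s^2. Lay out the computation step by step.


sqrt(2 * 9.81 * 0.3) = sqrt(5.886) = 2.426108 m/s
P = 99.1 * 9.81 * 2.426108
= 2358.59 W

2358.59 W


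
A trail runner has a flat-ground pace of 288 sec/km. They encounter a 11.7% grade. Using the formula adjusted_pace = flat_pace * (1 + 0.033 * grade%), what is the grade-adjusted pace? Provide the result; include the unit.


Grade factor = 1 + 0.033 * 11.7 = 1.3861
Adjusted = 288 * 1.3861 = 399.2 sec/km

399.2 s/km


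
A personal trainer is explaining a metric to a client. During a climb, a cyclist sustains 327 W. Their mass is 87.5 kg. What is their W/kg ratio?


Power-to-weight = 327 W / 87.5 kg
= 3.737 W/kg

3.737 W/kg


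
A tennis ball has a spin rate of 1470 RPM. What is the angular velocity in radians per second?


Convert RPM to rad/s: multiply by 2*pi and divide by 60
omega = 1470 * 2 * pi / 60
= 153.938 rad/s

153.938 rad/s


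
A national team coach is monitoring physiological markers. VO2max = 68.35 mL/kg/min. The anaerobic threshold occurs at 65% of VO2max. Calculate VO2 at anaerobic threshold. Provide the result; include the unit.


AT fraction = 65 / 100 = 0.65
AT VO2 = 68.35 * 0.65
= 44.43 mL/kg/min

44.43 mL/kg/min


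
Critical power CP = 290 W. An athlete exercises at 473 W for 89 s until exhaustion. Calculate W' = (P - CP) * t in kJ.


P - CP = 473 - 290 = 183 W
W' = 183 * 89 = 16287 J
= 16287 / 1000 = 16.287 kJ

16.287 kJ


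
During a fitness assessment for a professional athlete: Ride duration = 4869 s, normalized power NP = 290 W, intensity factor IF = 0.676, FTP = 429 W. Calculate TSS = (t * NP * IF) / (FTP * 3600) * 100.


Numerator = 4869 * 290 * 0.676 = 954518.76
Denominator = 429 * 3600 = 1544400
TSS = 954518.76 / 1544400 * 100
= 61.81

61.81 TSS


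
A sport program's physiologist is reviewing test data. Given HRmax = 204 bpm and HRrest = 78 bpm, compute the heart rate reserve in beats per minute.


Heart rate reserve = maximum HR minus resting HR
HRR = 204 - 78 = 126 bpm

126 bpm


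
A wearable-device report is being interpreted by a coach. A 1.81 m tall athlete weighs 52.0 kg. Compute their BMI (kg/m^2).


height^2 = 3.2761 m^2
BMI = 52.0 / 3.2761 = 15.87 kg/m^2

15.87 kg/m^2


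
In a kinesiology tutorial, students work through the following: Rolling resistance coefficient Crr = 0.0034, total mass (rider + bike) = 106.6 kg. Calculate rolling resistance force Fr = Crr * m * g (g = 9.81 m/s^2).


Fr = Crr * m * g
= 0.0034 * 106.6 * 9.81
= 3.556 N

3.556 N


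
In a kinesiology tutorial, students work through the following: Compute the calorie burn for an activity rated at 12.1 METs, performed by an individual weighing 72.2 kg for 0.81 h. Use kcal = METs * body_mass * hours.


Product of METs and mass = 12.1 * 72.2 = 873.62
Total kcal = 873.62 * 0.81 = 707.63 kcal

707.63 kcal


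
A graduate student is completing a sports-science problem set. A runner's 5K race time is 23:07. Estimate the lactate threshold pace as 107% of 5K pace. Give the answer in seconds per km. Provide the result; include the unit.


Total race time = 23*60 + 7 = 1387 seconds
5K pace = 1387 / 5 = 277.4 sec/km
LT pace = 277.4 * 1.07 = 296.82 sec/km

296.82 s/km


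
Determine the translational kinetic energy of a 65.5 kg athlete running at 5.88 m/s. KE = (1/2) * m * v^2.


KE = 0.5 * m * v^2
= 0.5 * 65.5 * 5.88^2
= 0.5 * 65.5 * 34.5744
= 1132.31 J

1132.31 J


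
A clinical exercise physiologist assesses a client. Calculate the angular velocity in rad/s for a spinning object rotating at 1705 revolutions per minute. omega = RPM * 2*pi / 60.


omega = RPM * 2*pi / 60
= 1705 * 6.28318531 / 60
= 178.547 rad/s

178.547 rad/s


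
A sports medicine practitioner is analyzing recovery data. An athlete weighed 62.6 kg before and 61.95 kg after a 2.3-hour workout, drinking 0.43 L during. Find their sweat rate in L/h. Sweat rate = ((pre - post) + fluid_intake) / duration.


Body mass change = 0.65 kg
Total sweat loss = 0.65 + 0.43 = 1.08 L
Rate = 1.08 / 2.3 = 0.47 L/h

0.47 L/h


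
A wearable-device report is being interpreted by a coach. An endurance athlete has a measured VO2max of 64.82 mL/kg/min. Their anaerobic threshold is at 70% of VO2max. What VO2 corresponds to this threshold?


Anaerobic threshold VO2 = VO2max * 70%
= 64.82 * 0.7
= 45.37 mL/kg/min

45.37 mL/kg/min


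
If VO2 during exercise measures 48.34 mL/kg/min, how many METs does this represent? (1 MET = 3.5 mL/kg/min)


METs = VO2 / 3.5 = 48.34 / 3.5 = 13.81

13.81 METs


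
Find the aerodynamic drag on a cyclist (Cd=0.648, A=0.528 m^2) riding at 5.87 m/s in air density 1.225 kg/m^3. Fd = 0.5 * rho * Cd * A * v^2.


Fd = 0.5 * 1.225 * 0.648 * 0.528 * 5.87^2
= 0.5 * 1.225 * 0.648 * 0.528 * 34.4569
= 7.221 N

7.221 N


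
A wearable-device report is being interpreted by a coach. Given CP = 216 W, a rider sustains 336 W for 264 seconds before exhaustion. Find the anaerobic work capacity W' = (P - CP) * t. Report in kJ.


Excess power = 336 - 216 = 120 W
Work above CP = 120 * 264 = 31680 J
W' = 31.68 kJ

31.68 kJ


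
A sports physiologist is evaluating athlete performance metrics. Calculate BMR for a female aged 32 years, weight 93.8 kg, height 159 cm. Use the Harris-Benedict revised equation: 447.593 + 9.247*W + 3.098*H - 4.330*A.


Substituting values:
W term = 9.247 * 93.8 = 867.3686
H term = 3.098 * 159 = 492.582
A term = 4.330 * 32 = 138.56
BMR = 1668.98 kcal/day

1668.98 kcal/day


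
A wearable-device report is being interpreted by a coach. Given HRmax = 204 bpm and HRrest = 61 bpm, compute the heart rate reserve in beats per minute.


Heart rate reserve = maximum HR minus resting HR
HRR = 204 - 61 = 143 bpm

143 bpm


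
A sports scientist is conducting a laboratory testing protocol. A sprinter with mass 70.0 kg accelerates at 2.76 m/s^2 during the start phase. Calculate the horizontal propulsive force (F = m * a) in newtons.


F = m * a
= 70.0 * 2.76
= 193.2 N

193.2 N


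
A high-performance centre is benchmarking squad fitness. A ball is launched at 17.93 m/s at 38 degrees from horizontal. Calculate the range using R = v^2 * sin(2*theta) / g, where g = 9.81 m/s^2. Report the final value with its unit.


sin(2 * 38) = sin(76) = 0.970296
v^2 = 17.93^2 = 321.4849
R = 321.4849 * 0.970296 / 9.81
= 31.798 m

31.798 m


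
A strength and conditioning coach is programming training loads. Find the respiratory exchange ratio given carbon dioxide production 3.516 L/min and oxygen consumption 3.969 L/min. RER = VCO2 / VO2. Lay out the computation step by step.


VCO2 = 3.516 L/min
VO2 = 3.969 L/min
RER = 3.516 / 3.969 = 0.8859

0.8859


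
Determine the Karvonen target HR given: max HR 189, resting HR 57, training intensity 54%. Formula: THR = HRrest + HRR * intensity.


HRR = HRmax - HRrest = 189 - 57 = 132
THR = 57 + 132 * 0.54
= 128.28 bpm

128.28 bpm


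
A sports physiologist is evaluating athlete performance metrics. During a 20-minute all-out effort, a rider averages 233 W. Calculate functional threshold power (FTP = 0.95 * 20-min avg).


FTP = 0.95 * 233
= 221.35 W

221.35 W


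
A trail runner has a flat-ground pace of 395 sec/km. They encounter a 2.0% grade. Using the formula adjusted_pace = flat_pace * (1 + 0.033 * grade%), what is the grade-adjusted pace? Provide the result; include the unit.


Grade factor = 1 + 0.033 * 2.0 = 1.066
Adjusted = 395 * 1.066 = 421.07 sec/km

421.07 s/km


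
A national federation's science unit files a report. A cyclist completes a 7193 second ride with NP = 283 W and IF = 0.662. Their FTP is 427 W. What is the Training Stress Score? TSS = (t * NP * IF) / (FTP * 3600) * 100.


t * NP * IF = 7193 * 283 * 0.662 = 1347579.778
FTP * 3600 = 1537200
TSS = (1347579.778 / 1537200) * 100 = 87.66

87.66 TSS


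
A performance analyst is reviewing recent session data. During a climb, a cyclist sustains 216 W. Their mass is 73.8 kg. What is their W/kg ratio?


Power-to-weight = 216 W / 73.8 kg
= 2.927 W/kg

2.927 W/kg


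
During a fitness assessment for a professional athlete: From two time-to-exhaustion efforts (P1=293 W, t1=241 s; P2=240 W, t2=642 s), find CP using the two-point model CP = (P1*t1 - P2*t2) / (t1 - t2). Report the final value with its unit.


Work in trial 1 = 70613 J
Work in trial 2 = 154080 J
Delta work = -83467 J
Delta time = -401 s
CP = -83467 / -401 = 208.15 W

208.15 W


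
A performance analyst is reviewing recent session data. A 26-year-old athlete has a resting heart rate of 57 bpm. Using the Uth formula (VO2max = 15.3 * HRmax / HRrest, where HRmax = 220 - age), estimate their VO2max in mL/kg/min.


HRmax = 220 - 26 = 194 bpm
Ratio = HRmax / HRrest = 194 / 57 = 3.4035
VO2max = 15.3 * 3.4035 = 52.07 mL/kg/min

52.07 mL/kg/min


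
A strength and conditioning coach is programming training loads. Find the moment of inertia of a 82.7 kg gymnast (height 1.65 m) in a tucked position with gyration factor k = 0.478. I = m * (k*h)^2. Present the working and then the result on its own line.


Radius of gyration = 0.478 * 1.65 = 0.7887 m
I = 82.7 * 0.7887^2
= 82.7 * 0.622048
= 51.443 kg*m^2

51.443 kg*m^2


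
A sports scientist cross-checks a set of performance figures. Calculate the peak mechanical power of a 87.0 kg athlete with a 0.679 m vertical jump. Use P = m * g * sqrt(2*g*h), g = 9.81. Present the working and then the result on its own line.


First, sqrt(2gh) = sqrt(2 * 9.81 * 0.679)
= sqrt(13.32198) = 3.649929 m/s
Power = 87.0 * 9.81 * 3.649929 = 3115.1 W

3115.1 W


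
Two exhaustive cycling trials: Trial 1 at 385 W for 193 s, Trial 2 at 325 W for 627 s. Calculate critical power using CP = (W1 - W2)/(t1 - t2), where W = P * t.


W1 = 385 * 193 = 74305 J
W2 = 325 * 627 = 203775 J
CP = (74305 - 203775) / (193 - 627)
= -129470 / -434
= 298.32 W

298.32 W


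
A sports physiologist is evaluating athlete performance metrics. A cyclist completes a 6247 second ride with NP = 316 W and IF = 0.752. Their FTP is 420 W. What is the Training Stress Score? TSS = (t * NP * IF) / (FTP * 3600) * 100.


t * NP * IF = 6247 * 316 * 0.752 = 1484487.104
FTP * 3600 = 1512000
TSS = (1484487.104 / 1512000) * 100 = 98.18

98.18 TSS


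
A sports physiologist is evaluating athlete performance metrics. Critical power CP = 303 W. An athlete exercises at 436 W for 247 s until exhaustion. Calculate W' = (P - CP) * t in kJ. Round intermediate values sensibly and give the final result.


P - CP = 436 - 303 = 133 W
W' = 133 * 247 = 32851 J
= 32851 / 1000 = 32.851 kJ

32.851 kJ


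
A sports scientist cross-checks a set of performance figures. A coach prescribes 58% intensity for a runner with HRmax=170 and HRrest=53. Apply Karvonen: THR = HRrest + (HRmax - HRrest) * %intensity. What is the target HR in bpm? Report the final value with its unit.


Heart rate reserve = 170 - 53 = 117
Intensity fraction = 58 / 100 = 0.58
THR = 53 + 117 * 0.58 = 120.86 bpm

120.86 bpm


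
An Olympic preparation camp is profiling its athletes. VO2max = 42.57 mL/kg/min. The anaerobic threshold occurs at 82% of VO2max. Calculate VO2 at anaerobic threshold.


AT fraction = 82 / 100 = 0.82
AT VO2 = 42.57 * 0.82
= 34.91 mL/kg/min

34.91 mL/kg/min


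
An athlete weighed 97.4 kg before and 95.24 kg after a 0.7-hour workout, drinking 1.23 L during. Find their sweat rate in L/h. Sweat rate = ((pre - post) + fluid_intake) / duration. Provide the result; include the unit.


Body mass change = 2.16 kg
Total sweat loss = 2.16 + 1.23 = 3.39 L
Rate = 3.39 / 0.7 = 4.843 L/h

4.843 L/h


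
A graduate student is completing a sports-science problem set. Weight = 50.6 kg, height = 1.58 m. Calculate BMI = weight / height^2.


height^2 = 1.58^2 = 2.4964
BMI = 50.6 / 2.4964 = 20.27 kg/m^2

20.27 kg/m^2


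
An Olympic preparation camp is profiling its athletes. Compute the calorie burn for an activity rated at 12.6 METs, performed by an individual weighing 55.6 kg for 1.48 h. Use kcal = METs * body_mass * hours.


Product of METs and mass = 12.6 * 55.6 = 700.56
Total kcal = 700.56 * 1.48 = 1036.83 kcal

1036.83 kcal


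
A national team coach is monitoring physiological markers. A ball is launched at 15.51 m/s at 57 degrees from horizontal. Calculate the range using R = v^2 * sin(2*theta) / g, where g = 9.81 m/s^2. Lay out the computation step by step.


sin(2 * 57) = sin(114) = 0.913545
v^2 = 15.51^2 = 240.5601
R = 240.5601 * 0.913545 / 9.81
= 22.402 m

22.402 m


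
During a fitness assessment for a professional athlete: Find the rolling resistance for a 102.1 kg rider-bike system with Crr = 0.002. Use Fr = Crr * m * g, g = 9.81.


m * g = 102.1 * 9.81 = 1001.601 N
Fr = 0.002 * 1001.601 = 2.003 N

2.003 N


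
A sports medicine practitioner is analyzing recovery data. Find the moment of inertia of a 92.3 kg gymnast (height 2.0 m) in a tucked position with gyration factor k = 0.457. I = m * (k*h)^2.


Radius of gyration = 0.457 * 2.0 = 0.914 m
I = 92.3 * 0.914^2
= 92.3 * 0.835396
= 77.107 kg*m^2

77.107 kg*m^2


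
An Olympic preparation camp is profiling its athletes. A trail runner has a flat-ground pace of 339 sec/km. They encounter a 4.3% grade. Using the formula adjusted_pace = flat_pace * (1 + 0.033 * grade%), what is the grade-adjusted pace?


Grade factor = 1 + 0.033 * 4.3 = 1.1419
Adjusted = 339 * 1.1419 = 387.1 sec/km

387.1 s/km


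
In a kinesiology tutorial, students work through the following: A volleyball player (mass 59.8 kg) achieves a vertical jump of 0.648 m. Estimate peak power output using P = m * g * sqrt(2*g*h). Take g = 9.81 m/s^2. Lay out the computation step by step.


2 * g * h = 2 * 9.81 * 0.648 = 12.71376
sqrt(12.71376) = 3.565636 m/s
P = 59.8 * 9.81 * 3.565636 = 2091.74 W

2091.74 W


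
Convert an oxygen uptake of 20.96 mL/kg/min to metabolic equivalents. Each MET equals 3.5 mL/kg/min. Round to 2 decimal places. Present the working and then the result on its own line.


One MET = 3.5 mL/kg/min
Number of METs = 20.96 / 3.5
= 5.99 METs

5.99 METs


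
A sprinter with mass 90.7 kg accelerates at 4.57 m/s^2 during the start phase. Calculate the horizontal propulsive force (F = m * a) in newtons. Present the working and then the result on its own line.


F = m * a
= 90.7 * 4.57
= 414.5 N

414.5 N


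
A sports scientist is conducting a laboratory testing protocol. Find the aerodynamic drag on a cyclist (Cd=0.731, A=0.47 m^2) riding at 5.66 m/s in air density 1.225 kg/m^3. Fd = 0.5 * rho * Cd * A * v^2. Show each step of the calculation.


Fd = 0.5 * 1.225 * 0.731 * 0.47 * 5.66^2
= 0.5 * 1.225 * 0.731 * 0.47 * 32.0356
= 6.741 N

6.741 N


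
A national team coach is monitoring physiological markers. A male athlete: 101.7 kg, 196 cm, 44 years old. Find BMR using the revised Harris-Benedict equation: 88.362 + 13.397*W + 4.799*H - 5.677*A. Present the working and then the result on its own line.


Intercept = 88.362
Weight contribution = 13.397 * 101.7 = 1362.4749
Height contribution = 4.799 * 196 = 940.604
Age contribution = 5.677 * 44 = 249.788
BMR = 88.362 + 1362.4749 + 940.604 - 249.788
= 2141.65 kcal/day

2141.65 kcal/day


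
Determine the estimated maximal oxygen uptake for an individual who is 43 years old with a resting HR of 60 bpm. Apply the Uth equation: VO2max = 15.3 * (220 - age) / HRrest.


HRmax = 220 - 43 = 177
VO2max = 15.3 * (177 / 60)
= 15.3 * 2.95
= 45.14 mL/kg/min

45.14 mL/kg/min


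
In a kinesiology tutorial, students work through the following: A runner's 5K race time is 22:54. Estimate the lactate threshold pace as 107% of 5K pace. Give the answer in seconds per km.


Total race time = 22*60 + 54 = 1374 seconds
5K pace = 1374 / 5 = 274.8 sec/km
LT pace = 274.8 * 1.07 = 294.04 sec/km

294.04 s/km


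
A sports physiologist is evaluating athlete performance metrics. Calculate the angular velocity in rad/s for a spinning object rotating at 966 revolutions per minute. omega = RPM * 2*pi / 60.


omega = RPM * 2*pi / 60
= 966 * 6.28318531 / 60
= 101.159 rad/s

101.159 rad/s


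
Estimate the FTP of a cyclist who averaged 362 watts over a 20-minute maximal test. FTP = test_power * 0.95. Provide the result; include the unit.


FTP = 362 * 0.95 = 343.9 W

343.9 W


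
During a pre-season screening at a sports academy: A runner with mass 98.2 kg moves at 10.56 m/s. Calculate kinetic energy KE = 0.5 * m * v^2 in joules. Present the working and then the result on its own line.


v^2 = 10.56^2 = 111.5136
KE = 0.5 * 98.2 * 111.5136
= 5475.32 J

5475.32 J


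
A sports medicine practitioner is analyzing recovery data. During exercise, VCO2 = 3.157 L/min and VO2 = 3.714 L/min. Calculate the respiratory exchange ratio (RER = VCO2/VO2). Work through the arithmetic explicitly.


RER = VCO2 / VO2
= 3.157 / 3.714
= 0.85

0.85


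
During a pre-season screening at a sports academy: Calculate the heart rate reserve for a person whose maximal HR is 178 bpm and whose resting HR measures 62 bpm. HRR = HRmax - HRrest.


HRmax = 178 bpm
HRrest = 62 bpm
HRR = 178 - 62 = 116 bpm

116 bpm


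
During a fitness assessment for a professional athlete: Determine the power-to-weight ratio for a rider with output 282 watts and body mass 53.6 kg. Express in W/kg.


P/W = 282 / 53.6 = 5.261 W/kg

5.261 W/kg


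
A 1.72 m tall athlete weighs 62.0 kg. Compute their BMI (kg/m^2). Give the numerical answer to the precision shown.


height^2 = 2.9584 m^2
BMI = 62.0 / 2.9584 = 20.96 kg/m^2

20.96 kg/m^2


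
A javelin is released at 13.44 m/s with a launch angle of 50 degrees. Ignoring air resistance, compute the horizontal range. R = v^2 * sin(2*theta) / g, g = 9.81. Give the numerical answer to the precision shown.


Launch speed squared = 180.6336
sin(2 * 50 deg) = 0.984808
Range = 180.6336 * 0.984808 / 9.81
= 18.133 m

18.133 m


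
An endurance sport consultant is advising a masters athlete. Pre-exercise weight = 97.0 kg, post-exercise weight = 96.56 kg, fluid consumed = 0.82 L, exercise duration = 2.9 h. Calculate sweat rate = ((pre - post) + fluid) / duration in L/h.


Weight loss = 97.0 - 96.56 = 0.44 kg (approx L)
Total sweat = 0.44 + 0.82 = 1.26 L
Sweat rate = 1.26 / 2.9 = 0.434 L/h

0.434 L/h


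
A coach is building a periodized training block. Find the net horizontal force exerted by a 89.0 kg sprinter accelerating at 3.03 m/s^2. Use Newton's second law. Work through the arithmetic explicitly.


Newton's second law: F = m * a
F = 89.0 * 3.03 = 269.67 N

269.67 N


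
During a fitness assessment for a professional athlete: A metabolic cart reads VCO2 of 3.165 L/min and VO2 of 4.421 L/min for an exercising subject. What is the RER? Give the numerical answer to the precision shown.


RER = VCO2 / VO2 = 3.165 / 4.421 = 0.7159

0.7159


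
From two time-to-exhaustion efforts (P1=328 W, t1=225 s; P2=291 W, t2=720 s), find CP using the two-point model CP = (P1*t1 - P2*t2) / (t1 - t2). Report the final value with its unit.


Work in trial 1 = 73800 J
Work in trial 2 = 209520 J
Delta work = -135720 J
Delta time = -495 s
CP = -135720 / -495 = 274.18 W

274.18 W


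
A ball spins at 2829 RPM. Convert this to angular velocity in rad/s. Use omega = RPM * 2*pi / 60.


omega = 2829 * 2 * pi / 60
= 2829 * 6.28318531 / 60
= 17775.131 / 60
= 296.252 rad/s

296.252 rad/s


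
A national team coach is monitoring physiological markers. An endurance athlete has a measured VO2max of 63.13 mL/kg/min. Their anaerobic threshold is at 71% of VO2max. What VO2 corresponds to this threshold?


Anaerobic threshold VO2 = VO2max * 71%
= 63.13 * 0.71
= 44.82 mL/kg/min

44.82 mL/kg/min


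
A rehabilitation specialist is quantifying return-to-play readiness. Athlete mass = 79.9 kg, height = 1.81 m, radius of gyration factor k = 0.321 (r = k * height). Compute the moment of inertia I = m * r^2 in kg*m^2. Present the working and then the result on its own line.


r = k * height = 0.321 * 1.81 = 0.58101 m
r^2 = 0.58101^2 = 0.337573
I = 79.9 * 0.337573 = 26.972 kg*m^2

26.972 kg*m^2


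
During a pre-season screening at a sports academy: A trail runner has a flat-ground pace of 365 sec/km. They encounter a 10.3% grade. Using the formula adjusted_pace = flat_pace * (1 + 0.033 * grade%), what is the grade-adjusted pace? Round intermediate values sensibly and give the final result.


Grade factor = 1 + 0.033 * 10.3 = 1.3399
Adjusted = 365 * 1.3399 = 489.06 sec/km

489.06 s/km


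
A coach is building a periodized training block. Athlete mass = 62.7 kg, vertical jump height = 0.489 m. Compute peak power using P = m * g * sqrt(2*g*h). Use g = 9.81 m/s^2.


sqrt(2 * 9.81 * 0.489) = sqrt(9.59418) = 3.097447 m/s
P = 62.7 * 9.81 * 3.097447
= 1905.2 W

1905.2 W


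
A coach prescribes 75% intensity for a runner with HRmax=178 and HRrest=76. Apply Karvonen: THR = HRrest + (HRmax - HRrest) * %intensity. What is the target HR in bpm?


Heart rate reserve = 178 - 76 = 102
Intensity fraction = 75 / 100 = 0.75
THR = 76 + 102 * 0.75 = 152.5 bpm

152.5 bpm


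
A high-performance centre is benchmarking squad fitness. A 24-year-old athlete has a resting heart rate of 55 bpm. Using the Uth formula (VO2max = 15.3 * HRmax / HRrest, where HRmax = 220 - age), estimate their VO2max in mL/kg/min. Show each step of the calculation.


HRmax = 220 - 24 = 196 bpm
Ratio = HRmax / HRrest = 196 / 55 = 3.5636
VO2max = 15.3 * 3.5636 = 54.52 mL/kg/min

54.52 mL/kg/min


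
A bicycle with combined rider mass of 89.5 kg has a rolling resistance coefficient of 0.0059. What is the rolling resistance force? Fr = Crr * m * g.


Fr = 0.0059 * 89.5 * 9.81
= 0.52805 * 9.81
= 5.18 N

5.18 N


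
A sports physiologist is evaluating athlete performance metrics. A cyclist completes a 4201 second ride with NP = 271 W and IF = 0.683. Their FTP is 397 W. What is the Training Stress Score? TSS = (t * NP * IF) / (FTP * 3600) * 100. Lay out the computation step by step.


t * NP * IF = 4201 * 271 * 0.683 = 777575.693
FTP * 3600 = 1429200
TSS = (777575.693 / 1429200) * 100 = 54.41

54.41 TSS


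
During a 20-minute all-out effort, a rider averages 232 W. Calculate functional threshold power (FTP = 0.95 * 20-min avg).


FTP = 0.95 * 232
= 220.4 W

220.4 W


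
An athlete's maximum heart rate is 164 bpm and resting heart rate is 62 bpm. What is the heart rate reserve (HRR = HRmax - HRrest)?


HRR = HRmax - HRrest
= 164 - 62
= 102 bpm

102 bpm


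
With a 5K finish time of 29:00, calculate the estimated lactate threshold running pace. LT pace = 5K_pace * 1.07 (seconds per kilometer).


Race duration = 1740 s for 5 km
Average pace = 1740 / 5 = 348.0 s/km
LT pace = 348.0 * 1.07
= 372.36 s/km

372.36 s/km


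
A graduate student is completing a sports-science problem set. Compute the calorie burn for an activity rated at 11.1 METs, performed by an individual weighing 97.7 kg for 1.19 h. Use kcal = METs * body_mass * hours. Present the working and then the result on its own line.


Product of METs and mass = 11.1 * 97.7 = 1084.47
Total kcal = 1084.47 * 1.19 = 1290.52 kcal

1290.52 kcal


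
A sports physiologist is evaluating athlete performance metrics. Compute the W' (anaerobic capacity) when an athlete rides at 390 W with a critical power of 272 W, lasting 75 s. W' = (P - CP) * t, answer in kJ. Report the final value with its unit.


Above-CP power = 118 W
Duration = 75 s
W' = 118 * 75 = 8850 J
Convert: 8850 / 1000 = 8.85 kJ

8.85 kJ


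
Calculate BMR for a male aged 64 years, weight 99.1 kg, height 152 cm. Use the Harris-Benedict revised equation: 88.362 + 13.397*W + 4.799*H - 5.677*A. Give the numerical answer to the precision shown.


Substituting values:
W term = 13.397 * 99.1 = 1327.6427
H term = 4.799 * 152 = 729.448
A term = 5.677 * 64 = 363.328
BMR = 1782.12 kcal/day

1782.12 kcal/day


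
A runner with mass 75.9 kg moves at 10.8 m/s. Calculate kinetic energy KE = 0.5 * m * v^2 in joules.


v^2 = 10.8^2 = 116.64
KE = 0.5 * 75.9 * 116.64
= 4426.49 J

4426.49 J


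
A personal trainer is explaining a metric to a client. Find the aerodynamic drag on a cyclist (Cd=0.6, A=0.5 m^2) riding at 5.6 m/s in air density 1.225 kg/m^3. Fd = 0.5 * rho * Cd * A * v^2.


Fd = 0.5 * 1.225 * 0.6 * 0.5 * 5.6^2
= 0.5 * 1.225 * 0.6 * 0.5 * 31.36
= 5.762 N

5.762 N


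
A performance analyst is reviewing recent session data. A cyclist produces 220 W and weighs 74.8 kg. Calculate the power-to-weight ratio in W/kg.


P/W = power / mass
= 220 / 74.8
= 2.941 W/kg

2.941 W/kg


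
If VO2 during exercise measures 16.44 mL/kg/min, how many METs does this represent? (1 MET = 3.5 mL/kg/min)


METs = VO2 / 3.5 = 16.44 / 3.5 = 4.7

4.7 METs


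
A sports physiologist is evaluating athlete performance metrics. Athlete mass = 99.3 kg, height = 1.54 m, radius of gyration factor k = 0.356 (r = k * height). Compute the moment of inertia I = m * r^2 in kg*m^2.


r = k * height = 0.356 * 1.54 = 0.54824 m
r^2 = 0.54824^2 = 0.300567
I = 99.3 * 0.300567 = 29.846 kg*m^2

29.846 kg*m^2


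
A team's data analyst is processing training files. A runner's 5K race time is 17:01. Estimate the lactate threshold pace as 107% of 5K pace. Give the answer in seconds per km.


Total race time = 17*60 + 1 = 1021 seconds
5K pace = 1021 / 5 = 204.2 sec/km
LT pace = 204.2 * 1.07 = 218.49 sec/km

218.49 s/km


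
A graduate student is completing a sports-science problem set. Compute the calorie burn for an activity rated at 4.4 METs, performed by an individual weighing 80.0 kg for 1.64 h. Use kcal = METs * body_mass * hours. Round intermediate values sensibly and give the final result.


Product of METs and mass = 4.4 * 80.0 = 352.0
Total kcal = 352.0 * 1.64 = 577.28 kcal

577.28 kcal


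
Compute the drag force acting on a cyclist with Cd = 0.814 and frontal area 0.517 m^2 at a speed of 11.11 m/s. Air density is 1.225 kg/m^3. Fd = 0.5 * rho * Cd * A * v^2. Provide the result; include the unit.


Step 1: v^2 = 123.4321
Step 2: Fd = 0.5 * 1.225 * 0.814 * 0.517 * 123.4321
= 31.816 N

31.816 N


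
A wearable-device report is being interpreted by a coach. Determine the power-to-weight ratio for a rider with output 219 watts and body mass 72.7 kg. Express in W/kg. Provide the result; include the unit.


P/W = 219 / 72.7 = 3.012 W/kg

3.012 W/kg


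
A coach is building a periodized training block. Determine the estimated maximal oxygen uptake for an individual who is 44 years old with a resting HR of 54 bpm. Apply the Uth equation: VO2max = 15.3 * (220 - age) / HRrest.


HRmax = 220 - 44 = 176
VO2max = 15.3 * (176 / 54)
= 15.3 * 3.2593
= 49.87 mL/kg/min

49.87 mL/kg/min


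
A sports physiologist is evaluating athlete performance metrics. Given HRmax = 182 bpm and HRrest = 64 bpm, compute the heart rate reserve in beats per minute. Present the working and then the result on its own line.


Heart rate reserve = maximum HR minus resting HR
HRR = 182 - 64 = 118 bpm

118 bpm


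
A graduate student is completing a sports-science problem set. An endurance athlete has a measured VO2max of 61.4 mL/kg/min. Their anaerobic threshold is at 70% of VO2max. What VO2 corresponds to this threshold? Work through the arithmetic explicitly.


Anaerobic threshold VO2 = VO2max * 70%
= 61.4 * 0.7
= 42.98 mL/kg/min

42.98 mL/kg/min


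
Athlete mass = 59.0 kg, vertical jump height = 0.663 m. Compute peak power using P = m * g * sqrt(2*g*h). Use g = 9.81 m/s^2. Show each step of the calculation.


sqrt(2 * 9.81 * 0.663) = sqrt(13.00806) = 3.606669 m/s
P = 59.0 * 9.81 * 3.606669
= 2087.5 W

2087.5 W


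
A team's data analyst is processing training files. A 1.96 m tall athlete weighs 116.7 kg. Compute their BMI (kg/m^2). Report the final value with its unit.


height^2 = 3.8416 m^2
BMI = 116.7 / 3.8416 = 30.38 kg/m^2

30.38 kg/m^2
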